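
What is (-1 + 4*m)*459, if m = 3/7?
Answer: 2295/7 ≈ 327.86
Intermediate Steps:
m = 3/7 (m = 3*(⅐) = 3/7 ≈ 0.42857)
(-1 + 4*m)*459 = (-1 + 4*(3/7))*459 = (-1 + 12/7)*459 = (5/7)*459 = 2295/7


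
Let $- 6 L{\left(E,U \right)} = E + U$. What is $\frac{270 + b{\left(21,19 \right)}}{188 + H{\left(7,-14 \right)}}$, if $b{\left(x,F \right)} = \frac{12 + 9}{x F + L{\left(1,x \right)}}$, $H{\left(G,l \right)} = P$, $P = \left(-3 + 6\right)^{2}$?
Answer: $\frac{320283}{233642} \approx 1.3708$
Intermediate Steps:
$L{\left(E,U \right)} = - \frac{E}{6} - \frac{U}{6}$ ($L{\left(E,U \right)} = - \frac{E + U}{6} = - \frac{E}{6} - \frac{U}{6}$)
$P = 9$ ($P = 3^{2} = 9$)
$H{\left(G,l \right)} = 9$
$b{\left(x,F \right)} = \frac{21}{- \frac{1}{6} - \frac{x}{6} + F x}$ ($b{\left(x,F \right)} = \frac{12 + 9}{x F - \left(\frac{1}{6} + \frac{x}{6}\right)} = \frac{21}{F x - \left(\frac{1}{6} + \frac{x}{6}\right)} = \frac{21}{- \frac{1}{6} - \frac{x}{6} + F x}$)
$\frac{270 + b{\left(21,19 \right)}}{188 + H{\left(7,-14 \right)}} = \frac{270 + \frac{126}{-1 - 21 + 6 \cdot 19 \cdot 21}}{188 + 9} = \frac{270 + \frac{126}{-1 - 21 + 2394}}{197} = \left(270 + \frac{126}{2372}\right) \frac{1}{197} = \left(270 + 126 \cdot \frac{1}{2372}\right) \frac{1}{197} = \left(270 + \frac{63}{1186}\right) \frac{1}{197} = \frac{320283}{1186} \cdot \frac{1}{197} = \frac{320283}{233642}$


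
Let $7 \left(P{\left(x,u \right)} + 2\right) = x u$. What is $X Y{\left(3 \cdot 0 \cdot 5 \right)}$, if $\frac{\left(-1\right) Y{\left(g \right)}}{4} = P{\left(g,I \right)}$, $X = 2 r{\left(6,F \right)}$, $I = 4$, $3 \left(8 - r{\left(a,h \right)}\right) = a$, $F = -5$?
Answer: $96$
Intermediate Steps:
$r{\left(a,h \right)} = 8 - \frac{a}{3}$
$P{\left(x,u \right)} = -2 + \frac{u x}{7}$ ($P{\left(x,u \right)} = -2 + \frac{x u}{7} = -2 + \frac{u x}{7}$)
$X = 12$ ($X = 2 \left(8 - 2\right) = 2 \cdot 6 = 12$)
$Y{\left(g \right)} = 8 - \frac{16 g}{7}$ ($Y{\left(g \right)} = - 4 \left(-2 + \frac{1}{7} \cdot 4 g\right) = - 4 \left(-2 + \frac{4 g}{7}\right) = 8 - \frac{16 g}{7}$)
$X Y{\left(3 \cdot 0 \cdot 5 \right)} = 12 \left(8 - \frac{16 \cdot 3 \cdot 0 \cdot 5}{7}\right) = 12 \left(8 - \frac{16 \cdot 0 \cdot 5}{7}\right) = 12 \left(8 - 0\right) = 12 \left(8 + 0\right) = 12 \cdot 8 = 96$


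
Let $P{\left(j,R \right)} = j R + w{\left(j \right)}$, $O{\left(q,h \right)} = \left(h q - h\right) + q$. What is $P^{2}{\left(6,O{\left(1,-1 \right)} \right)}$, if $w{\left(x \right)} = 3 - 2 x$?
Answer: $9$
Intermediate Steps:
$O{\left(q,h \right)} = q - h + h q$ ($O{\left(q,h \right)} = \left(- h + h q\right) + q = q - h + h q$)
$P{\left(j,R \right)} = 3 - 2 j + R j$ ($P{\left(j,R \right)} = j R - \left(-3 + 2 j\right) = R j - \left(-3 + 2 j\right) = 3 - 2 j + R j$)
$P^{2}{\left(6,O{\left(1,-1 \right)} \right)} = \left(3 - 12 + \left(1 - -1 - 1\right) 6\right)^{2} = \left(3 - 12 + \left(1 + 1 - 1\right) 6\right)^{2} = \left(3 - 12 + 1 \cdot 6\right)^{2} = \left(3 - 12 + 6\right)^{2} = \left(-3\right)^{2} = 9$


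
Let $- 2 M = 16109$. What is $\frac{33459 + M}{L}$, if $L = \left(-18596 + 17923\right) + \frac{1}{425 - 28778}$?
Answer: $- \frac{1440587577}{38163140} \approx -37.748$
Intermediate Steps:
$M = - \frac{16109}{2}$ ($M = \left(- \frac{1}{2}\right) 16109 = - \frac{16109}{2} \approx -8054.5$)
$L = - \frac{19081570}{28353}$ ($L = -673 + \frac{1}{-28353} = -673 - \frac{1}{28353} = - \frac{19081570}{28353} \approx -673.0$)
$\frac{33459 + M}{L} = \frac{33459 - \frac{16109}{2}}{- \frac{19081570}{28353}} = \frac{50809}{2} \left(- \frac{28353}{19081570}\right) = - \frac{1440587577}{38163140}$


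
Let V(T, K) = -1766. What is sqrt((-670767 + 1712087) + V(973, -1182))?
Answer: 27*sqrt(1426) ≈ 1019.6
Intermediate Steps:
sqrt((-670767 + 1712087) + V(973, -1182)) = sqrt((-670767 + 1712087) - 1766) = sqrt(1041320 - 1766) = sqrt(1039554) = 27*sqrt(1426)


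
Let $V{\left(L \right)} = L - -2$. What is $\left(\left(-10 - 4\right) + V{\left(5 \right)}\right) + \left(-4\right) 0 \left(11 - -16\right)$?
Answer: $-7$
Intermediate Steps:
$V{\left(L \right)} = 2 + L$ ($V{\left(L \right)} = L + 2 = 2 + L$)
$\left(\left(-10 - 4\right) + V{\left(5 \right)}\right) + \left(-4\right) 0 \left(11 - -16\right) = \left(\left(-10 - 4\right) + \left(2 + 5\right)\right) + \left(-4\right) 0 \left(11 - -16\right) = \left(-14 + 7\right) + 0 \left(11 + 16\right) = -7 + 0 \cdot 27 = -7 + 0 = -7$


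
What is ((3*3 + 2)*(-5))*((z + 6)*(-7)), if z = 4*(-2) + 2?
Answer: 0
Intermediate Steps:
z = -6 (z = -8 + 2 = -6)
((3*3 + 2)*(-5))*((z + 6)*(-7)) = ((3*3 + 2)*(-5))*((-6 + 6)*(-7)) = ((9 + 2)*(-5))*(0*(-7)) = (11*(-5))*0 = -55*0 = 0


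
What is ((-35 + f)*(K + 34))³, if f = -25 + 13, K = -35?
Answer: 103823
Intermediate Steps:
f = -12
((-35 + f)*(K + 34))³ = ((-35 - 12)*(-35 + 34))³ = (-47*(-1))³ = 47³ = 103823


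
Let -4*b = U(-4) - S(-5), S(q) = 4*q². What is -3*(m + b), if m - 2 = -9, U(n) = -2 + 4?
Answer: -105/2 ≈ -52.500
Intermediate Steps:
U(n) = 2
m = -7 (m = 2 - 9 = -7)
b = 49/2 (b = -(2 - 4*(-5)²)/4 = -(2 - 4*25)/4 = -(2 - 1*100)/4 = -(2 - 100)/4 = -¼*(-98) = 49/2 ≈ 24.500)
-3*(m + b) = -3*(-7 + 49/2) = -3*35/2 = -105/2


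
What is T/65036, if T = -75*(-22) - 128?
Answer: 761/32518 ≈ 0.023402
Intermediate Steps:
T = 1522 (T = 1650 - 128 = 1522)
T/65036 = 1522/65036 = 1522*(1/65036) = 761/32518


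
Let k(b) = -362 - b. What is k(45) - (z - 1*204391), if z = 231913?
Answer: -27929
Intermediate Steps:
k(45) - (z - 1*204391) = (-362 - 1*45) - (231913 - 1*204391) = (-362 - 45) - (231913 - 204391) = -407 - 1*27522 = -407 - 27522 = -27929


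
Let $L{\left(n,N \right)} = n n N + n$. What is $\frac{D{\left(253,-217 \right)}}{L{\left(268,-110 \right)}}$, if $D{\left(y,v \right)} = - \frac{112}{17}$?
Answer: $\frac{28}{33576581} \approx 8.3391 \cdot 10^{-7}$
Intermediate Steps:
$D{\left(y,v \right)} = - \frac{112}{17}$ ($D{\left(y,v \right)} = \left(-112\right) \frac{1}{17} = - \frac{112}{17}$)
$L{\left(n,N \right)} = n + N n^{2}$ ($L{\left(n,N \right)} = n^{2} N + n = N n^{2} + n = n + N n^{2}$)
$\frac{D{\left(253,-217 \right)}}{L{\left(268,-110 \right)}} = - \frac{112}{17 \cdot 268 \left(1 - 29480\right)} = - \frac{112}{17 \cdot 268 \left(-29479\right)} = - \frac{112}{17 \left(-7900372\right)} = \left(- \frac{112}{17}\right) \left(- \frac{1}{7900372}\right) = \frac{28}{33576581}$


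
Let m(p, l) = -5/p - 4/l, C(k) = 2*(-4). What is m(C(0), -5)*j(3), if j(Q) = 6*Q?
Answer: 513/20 ≈ 25.650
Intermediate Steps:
C(k) = -8
m(C(0), -5)*j(3) = (-5/(-8) - 4/(-5))*(6*3) = (-5*(-1/8) - 4*(-1/5))*18 = (5/8 + 4/5)*18 = (57/40)*18 = 513/20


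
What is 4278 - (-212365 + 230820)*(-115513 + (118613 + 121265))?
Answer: -2295151797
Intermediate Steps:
4278 - (-212365 + 230820)*(-115513 + (118613 + 121265)) = 4278 - 18455*(-115513 + 239878) = 4278 - 18455*124365 = 4278 - 1*2295156075 = 4278 - 2295156075 = -2295151797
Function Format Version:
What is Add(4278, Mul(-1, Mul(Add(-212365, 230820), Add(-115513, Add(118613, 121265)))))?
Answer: -2295151797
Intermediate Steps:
Add(4278, Mul(-1, Mul(Add(-212365, 230820), Add(-115513, Add(118613, 121265))))) = Add(4278, Mul(-1, Mul(18455, Add(-115513, 239878)))) = Add(4278, Mul(-1, Mul(18455, 124365))) = Add(4278, Mul(-1, 2295156075)) = Add(4278, -2295156075) = -2295151797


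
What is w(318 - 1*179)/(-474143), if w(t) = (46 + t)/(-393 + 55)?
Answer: 185/160260334 ≈ 1.1544e-6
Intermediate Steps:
w(t) = -23/169 - t/338 (w(t) = (46 + t)/(-338) = (46 + t)*(-1/338) = -23/169 - t/338)
w(318 - 1*179)/(-474143) = (-23/169 - (318 - 1*179)/338)/(-474143) = (-23/169 - (318 - 179)/338)*(-1/474143) = (-23/169 - 1/338*139)*(-1/474143) = (-23/169 - 139/338)*(-1/474143) = -185/338*(-1/474143) = 185/160260334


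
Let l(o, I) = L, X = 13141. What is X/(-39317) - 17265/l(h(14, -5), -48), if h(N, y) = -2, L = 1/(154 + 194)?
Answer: -236225198881/39317 ≈ -6.0082e+6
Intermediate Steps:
L = 1/348 ≈ 0.0028736
l(o, I) = 1/348
X/(-39317) - 17265/l(h(14, -5), -48) = 13141/(-39317) - 17265/1/348 = 13141*(-1/39317) - 17265*348 = -13141/39317 - 6008220 = -236225198881/39317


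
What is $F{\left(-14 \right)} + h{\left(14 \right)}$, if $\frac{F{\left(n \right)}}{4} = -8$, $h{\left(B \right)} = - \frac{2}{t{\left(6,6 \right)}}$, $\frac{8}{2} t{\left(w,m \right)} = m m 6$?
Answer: $- \frac{865}{27} \approx -32.037$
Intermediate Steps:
$t{\left(w,m \right)} = \frac{3 m^{2}}{2}$ ($t{\left(w,m \right)} = \frac{m m 6}{4} = \frac{m^{2} \cdot 6}{4} = \frac{6 m^{2}}{4} = \frac{3 m^{2}}{2}$)
$h{\left(B \right)} = - \frac{1}{27}$ ($h{\left(B \right)} = - \frac{2}{\frac{3}{2} \cdot 6^{2}} = - \frac{2}{\frac{3}{2} \cdot 36} = - \frac{2}{54} = \left(-2\right) \frac{1}{54} = - \frac{1}{27}$)
$F{\left(n \right)} = -32$ ($F{\left(n \right)} = 4 \left(-8\right) = -32$)
$F{\left(-14 \right)} + h{\left(14 \right)} = -32 - \frac{1}{27} = - \frac{865}{27}$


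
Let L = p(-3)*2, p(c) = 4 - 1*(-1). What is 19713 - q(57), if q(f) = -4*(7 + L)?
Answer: 19781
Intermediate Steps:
p(c) = 5 (p(c) = 4 + 1 = 5)
L = 10 (L = 5*2 = 10)
q(f) = -68 (q(f) = -4*(7 + 10) = -4*17 = -68)
19713 - q(57) = 19713 - 1*(-68) = 19713 + 68 = 19781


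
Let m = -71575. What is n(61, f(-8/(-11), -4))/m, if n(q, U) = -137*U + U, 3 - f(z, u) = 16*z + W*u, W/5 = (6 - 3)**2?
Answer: 51272/157465 ≈ 0.32561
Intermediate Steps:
W = 45 (W = 5*(6 - 3)**2 = 5*3**2 = 5*9 = 45)
f(z, u) = 3 - 45*u - 16*z (f(z, u) = 3 - (16*z + 45*u) = 3 + (-45*u - 16*z) = 3 - 45*u - 16*z)
n(q, U) = -136*U
n(61, f(-8/(-11), -4))/m = -136*(3 - 45*(-4) - (-128)/(-11))/(-71575) = -136*(3 + 180 - (-128)*(-1)/11)*(-1/71575) = -136*(3 + 180 - 16*8/11)*(-1/71575) = -136*(3 + 180 - 128/11)*(-1/71575) = -136*1885/11*(-1/71575) = -256360/11*(-1/71575) = 51272/157465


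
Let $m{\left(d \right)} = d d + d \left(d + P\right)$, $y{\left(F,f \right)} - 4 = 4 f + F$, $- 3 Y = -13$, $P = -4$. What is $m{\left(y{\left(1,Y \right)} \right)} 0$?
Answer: $0$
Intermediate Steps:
$Y = \frac{13}{3}$ ($Y = \left(- \frac{1}{3}\right) \left(-13\right) = \frac{13}{3} \approx 4.3333$)
$y{\left(F,f \right)} = 4 + F + 4 f$ ($y{\left(F,f \right)} = 4 + \left(4 f + F\right) = 4 + \left(F + 4 f\right) = 4 + F + 4 f$)
$m{\left(d \right)} = d^{2} + d \left(-4 + d\right)$ ($m{\left(d \right)} = d d + d \left(d - 4\right) = d^{2} + d \left(-4 + d\right)$)
$m{\left(y{\left(1,Y \right)} \right)} 0 = 2 \left(4 + 1 + 4 \cdot \frac{13}{3}\right) \left(-2 + \left(4 + 1 + 4 \cdot \frac{13}{3}\right)\right) 0 = 2 \left(4 + 1 + \frac{52}{3}\right) \left(-2 + \left(4 + 1 + \frac{52}{3}\right)\right) 0 = 2 \cdot \frac{67}{3} \left(-2 + \frac{67}{3}\right) 0 = 2 \cdot \frac{67}{3} \cdot \frac{61}{3} \cdot 0 = \frac{8174}{9} \cdot 0 = 0$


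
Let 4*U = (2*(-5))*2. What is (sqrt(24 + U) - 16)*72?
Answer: -1152 + 72*sqrt(19) ≈ -838.16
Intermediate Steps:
U = -5 (U = ((2*(-5))*2)/4 = (-10*2)/4 = (1/4)*(-20) = -5)
(sqrt(24 + U) - 16)*72 = (sqrt(24 - 5) - 16)*72 = (sqrt(19) - 16)*72 = (-16 + sqrt(19))*72 = -1152 + 72*sqrt(19)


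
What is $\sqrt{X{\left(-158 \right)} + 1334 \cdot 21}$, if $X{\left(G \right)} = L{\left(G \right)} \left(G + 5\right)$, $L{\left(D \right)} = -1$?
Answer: $\sqrt{28167} \approx 167.83$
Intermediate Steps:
$X{\left(G \right)} = -5 - G$ ($X{\left(G \right)} = - (G + 5) = - (5 + G) = -5 - G$)
$\sqrt{X{\left(-158 \right)} + 1334 \cdot 21} = \sqrt{\left(-5 - -158\right) + 1334 \cdot 21} = \sqrt{\left(-5 + 158\right) + 28014} = \sqrt{153 + 28014} = \sqrt{28167}$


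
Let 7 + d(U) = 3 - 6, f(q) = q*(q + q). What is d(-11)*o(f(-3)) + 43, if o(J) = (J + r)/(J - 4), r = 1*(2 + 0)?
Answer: 201/7 ≈ 28.714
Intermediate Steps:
r = 2 (r = 1*2 = 2)
f(q) = 2*q**2 (f(q) = q*(2*q) = 2*q**2)
d(U) = -10 (d(U) = -7 + (3 - 6) = -7 - 3 = -10)
o(J) = (2 + J)/(-4 + J) (o(J) = (J + 2)/(J - 4) = (2 + J)/(-4 + J))
d(-11)*o(f(-3)) + 43 = -10*(2 + 2*(-3)**2)/(-4 + 2*(-3)**2) + 43 = -10*(2 + 2*9)/(-4 + 2*9) + 43 = -10*(2 + 18)/(-4 + 18) + 43 = -10*20/14 + 43 = -5*20/7 + 43 = -10*10/7 + 43 = -100/7 + 43 = 201/7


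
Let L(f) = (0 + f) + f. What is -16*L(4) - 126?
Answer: -254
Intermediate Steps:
L(f) = 2*f (L(f) = f + f = 2*f)
-16*L(4) - 126 = -32*4 - 126 = -16*8 - 126 = -128 - 126 = -254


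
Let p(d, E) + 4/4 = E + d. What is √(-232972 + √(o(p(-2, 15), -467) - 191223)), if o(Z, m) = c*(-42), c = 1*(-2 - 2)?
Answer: √(-232972 + I*√191055) ≈ 0.453 + 482.67*I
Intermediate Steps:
c = -4 (c = 1*(-4) = -4)
p(d, E) = -1 + E + d (p(d, E) = -1 + (E + d) = -1 + E + d)
o(Z, m) = 168 (o(Z, m) = -4*(-42) = 168)
√(-232972 + √(o(p(-2, 15), -467) - 191223)) = √(-232972 + √(168 - 191223)) = √(-232972 + √(-191055)) = √(-232972 + I*√191055)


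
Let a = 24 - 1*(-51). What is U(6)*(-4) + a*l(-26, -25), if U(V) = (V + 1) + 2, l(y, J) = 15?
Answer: 1089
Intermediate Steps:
U(V) = 3 + V (U(V) = (1 + V) + 2 = 3 + V)
a = 75 (a = 24 + 51 = 75)
U(6)*(-4) + a*l(-26, -25) = (3 + 6)*(-4) + 75*15 = 9*(-4) + 1125 = -36 + 1125 = 1089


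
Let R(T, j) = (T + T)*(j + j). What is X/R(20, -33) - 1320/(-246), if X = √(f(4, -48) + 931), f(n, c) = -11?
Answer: 220/41 - √230/1320 ≈ 5.3544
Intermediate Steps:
R(T, j) = 4*T*j (R(T, j) = (2*T)*(2*j) = 4*T*j)
X = 2*√230 (X = √(-11 + 931) = √920 = 2*√230 ≈ 30.332)
X/R(20, -33) - 1320/(-246) = (2*√230)/((4*20*(-33))) - 1320/(-246) = (2*√230)/(-2640) - 1320*(-1/246) = (2*√230)*(-1/2640) + 220/41 = -√230/1320 + 220/41 = 220/41 - √230/1320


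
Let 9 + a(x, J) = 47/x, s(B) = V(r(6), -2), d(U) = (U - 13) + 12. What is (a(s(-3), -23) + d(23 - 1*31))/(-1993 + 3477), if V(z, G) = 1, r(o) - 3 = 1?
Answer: 29/1484 ≈ 0.019542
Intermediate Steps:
r(o) = 4 (r(o) = 3 + 1 = 4)
d(U) = -1 + U (d(U) = (-13 + U) + 12 = -1 + U)
s(B) = 1
a(x, J) = -9 + 47/x
(a(s(-3), -23) + d(23 - 1*31))/(-1993 + 3477) = ((-9 + 47/1) + (-1 + (23 - 1*31)))/(-1993 + 3477) = ((-9 + 47*1) + (-1 + (23 - 31)))/1484 = ((-9 + 47) + (-1 - 8))*(1/1484) = (38 - 9)*(1/1484) = 29*(1/1484) = 29/1484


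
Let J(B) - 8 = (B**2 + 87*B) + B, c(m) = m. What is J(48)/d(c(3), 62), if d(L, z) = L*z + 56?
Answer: 3268/121 ≈ 27.008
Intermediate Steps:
d(L, z) = 56 + L*z
J(B) = 8 + B**2 + 88*B (J(B) = 8 + ((B**2 + 87*B) + B) = 8 + (B**2 + 88*B) = 8 + B**2 + 88*B)
J(48)/d(c(3), 62) = (8 + 48**2 + 88*48)/(56 + 3*62) = (8 + 2304 + 4224)/(56 + 186) = 6536/242 = 6536*(1/242) = 3268/121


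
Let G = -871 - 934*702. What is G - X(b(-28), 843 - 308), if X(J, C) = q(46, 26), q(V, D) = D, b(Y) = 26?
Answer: -656565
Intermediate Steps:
G = -656539 (G = -871 - 655668 = -656539)
X(J, C) = 26
G - X(b(-28), 843 - 308) = -656539 - 1*26 = -656539 - 26 = -656565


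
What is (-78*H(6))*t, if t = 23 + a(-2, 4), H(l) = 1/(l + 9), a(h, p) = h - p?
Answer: -442/5 ≈ -88.400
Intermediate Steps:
H(l) = 1/(9 + l)
t = 17 (t = 23 + (-2 - 1*4) = 23 + (-2 - 4) = 23 - 6 = 17)
(-78*H(6))*t = -78/(9 + 6)*17 = -78/15*17 = -78*1/15*17 = -26/5*17 = -442/5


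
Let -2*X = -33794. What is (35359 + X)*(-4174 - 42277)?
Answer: -2427343456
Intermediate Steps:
X = 16897 (X = -½*(-33794) = 16897)
(35359 + X)*(-4174 - 42277) = (35359 + 16897)*(-4174 - 42277) = 52256*(-46451) = -2427343456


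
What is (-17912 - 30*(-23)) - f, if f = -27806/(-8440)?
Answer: -72690743/4220 ≈ -17225.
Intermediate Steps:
f = 13903/4220 (f = -27806*(-1/8440) = 13903/4220 ≈ 3.2945)
(-17912 - 30*(-23)) - f = (-17912 - 30*(-23)) - 1*13903/4220 = (-17912 + 690) - 13903/4220 = -17222 - 13903/4220 = -72690743/4220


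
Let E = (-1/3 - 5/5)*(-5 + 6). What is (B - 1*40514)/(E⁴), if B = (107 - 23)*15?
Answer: -1589787/128 ≈ -12420.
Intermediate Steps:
E = -4/3 (E = (-1*⅓ - 5*⅕)*1 = (-⅓ - 1)*1 = -4/3*1 = -4/3 ≈ -1.3333)
B = 1260 (B = 84*15 = 1260)
(B - 1*40514)/(E⁴) = (1260 - 1*40514)/((-4/3)⁴) = (1260 - 40514)/(256/81) = -39254*81/256 = -1589787/128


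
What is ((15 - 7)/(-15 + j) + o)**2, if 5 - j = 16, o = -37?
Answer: 235225/169 ≈ 1391.9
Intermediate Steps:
j = -11 (j = 5 - 1*16 = 5 - 16 = -11)
((15 - 7)/(-15 + j) + o)**2 = ((15 - 7)/(-15 - 11) - 37)**2 = (8/(-26) - 37)**2 = (8*(-1/26) - 37)**2 = (-4/13 - 37)**2 = (-485/13)**2 = 235225/169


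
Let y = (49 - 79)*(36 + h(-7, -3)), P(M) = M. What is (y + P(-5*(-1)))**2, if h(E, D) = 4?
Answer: 1428025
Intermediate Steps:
y = -1200 (y = (49 - 79)*(36 + 4) = -30*40 = -1200)
(y + P(-5*(-1)))**2 = (-1200 - 5*(-1))**2 = (-1200 + 5)**2 = (-1195)**2 = 1428025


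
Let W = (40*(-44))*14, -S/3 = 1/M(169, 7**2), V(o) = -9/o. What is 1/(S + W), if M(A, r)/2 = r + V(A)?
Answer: -16544/407644667 ≈ -4.0584e-5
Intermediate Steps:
M(A, r) = -18/A + 2*r (M(A, r) = 2*(r - 9/A) = -18/A + 2*r)
S = -507/16544 (S = -3/(-18/169 + 2*7**2) = -3/(-18*1/169 + 2*49) = -3/(-18/169 + 98) = -3/16544/169 = -3*169/16544 = -507/16544 ≈ -0.030646)
W = -24640 (W = -1760*14 = -24640)
1/(S + W) = 1/(-507/16544 - 24640) = 1/(-407644667/16544) = -16544/407644667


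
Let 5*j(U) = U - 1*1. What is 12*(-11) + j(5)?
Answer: -656/5 ≈ -131.20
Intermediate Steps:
j(U) = -⅕ + U/5 (j(U) = (U - 1*1)/5 = (U - 1)/5 = (-1 + U)/5 = -⅕ + U/5)
12*(-11) + j(5) = 12*(-11) + (-⅕ + (⅕)*5) = -132 + (-⅕ + 1) = -132 + ⅘ = -656/5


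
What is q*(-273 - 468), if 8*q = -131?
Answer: 97071/8 ≈ 12134.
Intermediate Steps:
q = -131/8 (q = (⅛)*(-131) = -131/8 ≈ -16.375)
q*(-273 - 468) = -131*(-273 - 468)/8 = -131/8*(-741) = 97071/8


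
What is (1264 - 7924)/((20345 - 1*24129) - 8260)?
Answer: 1665/3011 ≈ 0.55297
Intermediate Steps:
(1264 - 7924)/((20345 - 1*24129) - 8260) = -6660/((20345 - 24129) - 8260) = -6660/(-3784 - 8260) = -6660/(-12044) = -6660*(-1/12044) = 1665/3011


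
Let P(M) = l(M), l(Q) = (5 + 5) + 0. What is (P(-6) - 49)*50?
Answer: -1950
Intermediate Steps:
l(Q) = 10 (l(Q) = 10 + 0 = 10)
P(M) = 10
(P(-6) - 49)*50 = (10 - 49)*50 = -39*50 = -1950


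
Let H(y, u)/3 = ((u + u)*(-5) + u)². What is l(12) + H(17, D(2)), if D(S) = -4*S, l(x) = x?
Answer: 15564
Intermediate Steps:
H(y, u) = 243*u² (H(y, u) = 3*((u + u)*(-5) + u)² = 3*((2*u)*(-5) + u)² = 3*(-10*u + u)² = 3*(-9*u)² = 3*(81*u²) = 243*u²)
l(12) + H(17, D(2)) = 12 + 243*(-4*2)² = 12 + 243*(-8)² = 12 + 243*64 = 12 + 15552 = 15564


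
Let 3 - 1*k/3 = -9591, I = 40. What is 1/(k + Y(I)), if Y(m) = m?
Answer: 1/28822 ≈ 3.4696e-5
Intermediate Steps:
k = 28782 (k = 9 - 3*(-9591) = 9 + 28773 = 28782)
1/(k + Y(I)) = 1/(28782 + 40) = 1/28822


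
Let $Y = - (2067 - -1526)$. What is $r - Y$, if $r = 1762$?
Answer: $5355$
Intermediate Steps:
$Y = -3593$ ($Y = - (2067 + 1526) = \left(-1\right) 3593 = -3593$)
$r - Y = 1762 - -3593 = 1762 + 3593 = 5355$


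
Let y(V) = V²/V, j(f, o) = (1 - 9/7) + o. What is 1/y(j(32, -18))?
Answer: -7/128 ≈ -0.054688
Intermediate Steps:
j(f, o) = -2/7 + o (j(f, o) = (1 - 9*⅐) + o = (1 - 9/7) + o = -2/7 + o)
y(V) = V
1/y(j(32, -18)) = 1/(-2/7 - 18) = 1/(-128/7) = -7/128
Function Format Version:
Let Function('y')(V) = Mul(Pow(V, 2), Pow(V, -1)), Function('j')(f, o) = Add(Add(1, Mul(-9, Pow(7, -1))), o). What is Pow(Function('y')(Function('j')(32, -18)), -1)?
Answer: Rational(-7, 128) ≈ -0.054688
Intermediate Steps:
Function('j')(f, o) = Add(Rational(-2, 7), o) (Function('j')(f, o) = Add(Add(1, Mul(-9, Rational(1, 7))), o) = Add(Add(1, Rational(-9, 7)), o) = Add(Rational(-2, 7), o))
Function('y')(V) = V
Pow(Function('y')(Function('j')(32, -18)), -1) = Pow(Add(Rational(-2, 7), -18), -1) = Pow(Rational(-128, 7), -1) = Rational(-7, 128)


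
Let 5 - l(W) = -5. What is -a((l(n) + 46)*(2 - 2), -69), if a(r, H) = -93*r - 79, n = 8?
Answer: 79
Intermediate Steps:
l(W) = 10 (l(W) = 5 - 1*(-5) = 5 + 5 = 10)
a(r, H) = -79 - 93*r
-a((l(n) + 46)*(2 - 2), -69) = -(-79 - 93*(10 + 46)*(2 - 2)) = -(-79 - 5208*0) = -(-79 - 93*0) = -(-79 + 0) = -1*(-79) = 79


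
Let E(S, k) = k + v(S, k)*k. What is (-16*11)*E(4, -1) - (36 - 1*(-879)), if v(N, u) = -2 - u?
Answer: -915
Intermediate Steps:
E(S, k) = k + k*(-2 - k) (E(S, k) = k + (-2 - k)*k = k + k*(-2 - k))
(-16*11)*E(4, -1) - (36 - 1*(-879)) = (-16*11)*(-1*(-1)*(1 - 1)) - (36 - 1*(-879)) = -(-176)*(-1)*0 - (36 + 879) = -176*0 - 1*915 = 0 - 915 = -915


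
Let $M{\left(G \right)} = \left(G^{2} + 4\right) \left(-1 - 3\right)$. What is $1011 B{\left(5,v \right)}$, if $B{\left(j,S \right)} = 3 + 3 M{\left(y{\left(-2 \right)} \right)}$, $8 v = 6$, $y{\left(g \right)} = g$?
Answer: $-94023$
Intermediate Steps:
$v = \frac{3}{4}$ ($v = \frac{1}{8} \cdot 6 = \frac{3}{4} \approx 0.75$)
$M{\left(G \right)} = -16 - 4 G^{2}$ ($M{\left(G \right)} = \left(4 + G^{2}\right) \left(-4\right) = -16 - 4 G^{2}$)
$B{\left(j,S \right)} = -93$ ($B{\left(j,S \right)} = 3 + 3 \left(-16 - 4 \left(-2\right)^{2}\right) = 3 + 3 \left(-16 - 16\right) = 3 + 3 \left(-32\right) = 3 - 96 = -93$)
$1011 B{\left(5,v \right)} = 1011 \left(-93\right) = -94023$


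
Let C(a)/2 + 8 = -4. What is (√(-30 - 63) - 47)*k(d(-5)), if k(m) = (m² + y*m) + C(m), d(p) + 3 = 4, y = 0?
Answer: 1081 - 23*I*√93 ≈ 1081.0 - 221.8*I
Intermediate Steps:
C(a) = -24 (C(a) = -16 + 2*(-4) = -16 - 8 = -24)
d(p) = 1 (d(p) = -3 + 4 = 1)
k(m) = -24 + m² (k(m) = (m² + 0*m) - 24 = (m² + 0) - 24 = m² - 24 = -24 + m²)
(√(-30 - 63) - 47)*k(d(-5)) = (√(-30 - 63) - 47)*(-24 + 1²) = (√(-93) - 47)*(-24 + 1) = (I*√93 - 47)*(-23) = (-47 + I*√93)*(-23) = 1081 - 23*I*√93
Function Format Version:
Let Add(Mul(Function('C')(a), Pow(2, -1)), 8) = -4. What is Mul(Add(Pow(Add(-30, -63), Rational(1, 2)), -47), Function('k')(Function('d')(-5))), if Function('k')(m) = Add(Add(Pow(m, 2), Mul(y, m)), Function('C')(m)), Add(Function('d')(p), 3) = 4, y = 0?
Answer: Add(1081, Mul(-23, I, Pow(93, Rational(1, 2)))) ≈ Add(1081.0, Mul(-221.80, I))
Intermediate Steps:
Function('C')(a) = -24 (Function('C')(a) = Add(-16, Mul(2, -4)) = Add(-16, -8) = -24)
Function('d')(p) = 1 (Function('d')(p) = Add(-3, 4) = 1)
Function('k')(m) = Add(-24, Pow(m, 2)) (Function('k')(m) = Add(Add(Pow(m, 2), Mul(0, m)), -24) = Add(Add(Pow(m, 2), 0), -24) = Add(Pow(m, 2), -24) = Add(-24, Pow(m, 2)))
Mul(Add(Pow(Add(-30, -63), Rational(1, 2)), -47), Function('k')(Function('d')(-5))) = Mul(Add(Pow(Add(-30, -63), Rational(1, 2)), -47), Add(-24, Pow(1, 2))) = Mul(Add(Pow(-93, Rational(1, 2)), -47), Add(-24, 1)) = Mul(Add(Mul(I, Pow(93, Rational(1, 2))), -47), -23) = Mul(Add(-47, Mul(I, Pow(93, Rational(1, 2)))), -23) = Add(1081, Mul(-23, I, Pow(93, Rational(1, 2))))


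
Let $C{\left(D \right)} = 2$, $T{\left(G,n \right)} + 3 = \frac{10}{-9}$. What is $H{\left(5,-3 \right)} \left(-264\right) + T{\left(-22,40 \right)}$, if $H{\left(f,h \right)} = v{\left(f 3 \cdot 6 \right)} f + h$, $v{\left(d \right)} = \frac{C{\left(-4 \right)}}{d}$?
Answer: $\frac{6827}{9} \approx 758.56$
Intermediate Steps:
$T{\left(G,n \right)} = - \frac{37}{9}$ ($T{\left(G,n \right)} = -3 + \frac{10}{-9} = -3 + 10 \left(- \frac{1}{9}\right) = -3 - \frac{10}{9} = - \frac{37}{9}$)
$v{\left(d \right)} = \frac{2}{d}$
$H{\left(f,h \right)} = \frac{1}{9} + h$ ($H{\left(f,h \right)} = \frac{2}{f 3 \cdot 6} f + h = \frac{2}{3 f 6} f + h = \frac{2}{18 f} f + h = 2 \frac{1}{18 f} f + h = \frac{1}{9 f} f + h = \frac{1}{9} + h$)
$H{\left(5,-3 \right)} \left(-264\right) + T{\left(-22,40 \right)} = \left(\frac{1}{9} - 3\right) \left(-264\right) - \frac{37}{9} = \left(- \frac{26}{9}\right) \left(-264\right) - \frac{37}{9} = \frac{2288}{3} - \frac{37}{9} = \frac{6827}{9}$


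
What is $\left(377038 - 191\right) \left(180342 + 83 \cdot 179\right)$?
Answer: $73560157553$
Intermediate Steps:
$\left(377038 - 191\right) \left(180342 + 83 \cdot 179\right) = 376847 \left(180342 + 14857\right) = 376847 \cdot 195199 = 73560157553$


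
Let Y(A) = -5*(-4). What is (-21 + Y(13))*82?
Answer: -82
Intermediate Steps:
Y(A) = 20
(-21 + Y(13))*82 = (-21 + 20)*82 = -1*82 = -82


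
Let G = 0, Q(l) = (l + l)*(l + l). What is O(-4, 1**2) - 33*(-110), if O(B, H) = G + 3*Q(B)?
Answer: 3822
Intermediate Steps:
Q(l) = 4*l**2 (Q(l) = (2*l)*(2*l) = 4*l**2)
O(B, H) = 12*B**2 (O(B, H) = 0 + 3*(4*B**2) = 0 + 12*B**2 = 12*B**2)
O(-4, 1**2) - 33*(-110) = 12*(-4)**2 - 33*(-110) = 12*16 + 3630 = 192 + 3630 = 3822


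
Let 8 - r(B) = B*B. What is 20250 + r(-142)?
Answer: 94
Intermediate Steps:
r(B) = 8 - B² (r(B) = 8 - B*B = 8 - B²)
20250 + r(-142) = 20250 + (8 - 1*(-142)²) = 20250 + (8 - 1*20164) = 20250 + (8 - 20164) = 20250 - 20156 = 94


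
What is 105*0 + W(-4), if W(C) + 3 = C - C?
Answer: -3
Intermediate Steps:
W(C) = -3 (W(C) = -3 + (C - C) = -3 + 0 = -3)
105*0 + W(-4) = 105*0 - 3 = 0 - 3 = -3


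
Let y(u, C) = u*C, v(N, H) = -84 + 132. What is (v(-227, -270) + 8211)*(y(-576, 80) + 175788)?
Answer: 1071258372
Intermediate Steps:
v(N, H) = 48
y(u, C) = C*u
(v(-227, -270) + 8211)*(y(-576, 80) + 175788) = (48 + 8211)*(80*(-576) + 175788) = 8259*(-46080 + 175788) = 8259*129708 = 1071258372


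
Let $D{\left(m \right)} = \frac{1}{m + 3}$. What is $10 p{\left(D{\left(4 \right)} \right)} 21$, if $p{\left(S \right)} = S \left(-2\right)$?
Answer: $-60$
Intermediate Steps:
$D{\left(m \right)} = \frac{1}{3 + m}$
$p{\left(S \right)} = - 2 S$
$10 p{\left(D{\left(4 \right)} \right)} 21 = 10 \left(- \frac{2}{3 + 4}\right) 21 = 10 \left(- \frac{2}{7}\right) 21 = \left(- \frac{20}{7}\right) 21 = -60$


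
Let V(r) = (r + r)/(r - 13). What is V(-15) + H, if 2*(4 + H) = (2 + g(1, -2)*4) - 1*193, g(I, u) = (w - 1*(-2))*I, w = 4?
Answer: -605/7 ≈ -86.429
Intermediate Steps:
V(r) = 2*r/(-13 + r) (V(r) = (2*r)/(-13 + r) = 2*r/(-13 + r))
g(I, u) = 6*I (g(I, u) = (4 - 1*(-2))*I = (4 + 2)*I = 6*I)
H = -175/2 (H = -4 + ((2 + (6*1)*4) - 1*193)/2 = -4 + ((2 + 6*4) - 193)/2 = -4 + ((2 + 24) - 193)/2 = -4 + (26 - 193)/2 = -4 + (½)*(-167) = -4 - 167/2 = -175/2 ≈ -87.500)
V(-15) + H = 2*(-15)/(-13 - 15) - 175/2 = 2*(-15)/(-28) - 175/2 = 2*(-15)*(-1/28) - 175/2 = 15/14 - 175/2 = -605/7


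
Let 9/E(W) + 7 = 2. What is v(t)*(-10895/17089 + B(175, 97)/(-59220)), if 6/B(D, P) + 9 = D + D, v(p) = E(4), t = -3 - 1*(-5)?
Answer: 110006975217/95859891050 ≈ 1.1476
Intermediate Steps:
t = 2 (t = -3 + 5 = 2)
E(W) = -9/5 (E(W) = 9/(-7 + 2) = 9/(-5) = 9*(-⅕) = -9/5)
v(p) = -9/5
B(D, P) = 6/(-9 + 2*D) (B(D, P) = 6/(-9 + (D + D)) = 6/(-9 + 2*D))
v(t)*(-10895/17089 + B(175, 97)/(-59220)) = -9*(-10895/17089 + (6/(-9 + 2*175))/(-59220))/5 = -9*(-10895*1/17089 + (6/(-9 + 350))*(-1/59220))/5 = -9*(-10895/17089 + (6/341)*(-1/59220))/5 = -9*(-10895/17089 - 1/3365670)/5 = -9/5*(-36668991739/57515934630) = 110006975217/95859891050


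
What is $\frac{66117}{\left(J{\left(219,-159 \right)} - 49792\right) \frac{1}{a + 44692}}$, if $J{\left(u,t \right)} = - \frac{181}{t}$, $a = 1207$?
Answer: $- \frac{482517965097}{7916747} \approx -60949.0$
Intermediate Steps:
$\frac{66117}{\left(J{\left(219,-159 \right)} - 49792\right) \frac{1}{a + 44692}} = \frac{66117}{\left(- \frac{181}{-159} - 49792\right) \frac{1}{1207 + 44692}} = \frac{66117}{\left(\left(-181\right) \left(- \frac{1}{159}\right) - 49792\right) \frac{1}{45899}} = \frac{66117}{\left(\frac{181}{159} - 49792\right) \frac{1}{45899}} = \frac{66117}{\left(- \frac{7916747}{159}\right) \frac{1}{45899}} = \frac{66117}{- \frac{7916747}{7297941}} = 66117 \left(- \frac{7297941}{7916747}\right) = - \frac{482517965097}{7916747}$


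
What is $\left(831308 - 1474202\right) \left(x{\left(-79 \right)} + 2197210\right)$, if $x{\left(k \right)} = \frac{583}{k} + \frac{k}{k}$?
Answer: $- \frac{111592952914884}{79} \approx -1.4126 \cdot 10^{12}$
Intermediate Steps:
$x{\left(k \right)} = 1 + \frac{583}{k}$ ($x{\left(k \right)} = \frac{583}{k} + 1 = 1 + \frac{583}{k}$)
$\left(831308 - 1474202\right) \left(x{\left(-79 \right)} + 2197210\right) = \left(831308 - 1474202\right) \left(\frac{583 - 79}{-79} + 2197210\right) = \left(831308 - 1474202\right) \left(\left(- \frac{1}{79}\right) 504 + 2197210\right) = - 642894 \left(- \frac{504}{79} + 2197210\right) = \left(-642894\right) \frac{173579086}{79} = - \frac{111592952914884}{79}$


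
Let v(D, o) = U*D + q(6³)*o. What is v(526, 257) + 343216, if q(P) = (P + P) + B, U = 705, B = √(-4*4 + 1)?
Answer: 825070 + 257*I*√15 ≈ 8.2507e+5 + 995.36*I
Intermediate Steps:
B = I*√15 (B = √(-16 + 1) = √(-15) = I*√15 ≈ 3.873*I)
q(P) = 2*P + I*√15 (q(P) = (P + P) + I*√15 = 2*P + I*√15)
v(D, o) = 705*D + o*(432 + I*√15) (v(D, o) = 705*D + (2*6³ + I*√15)*o = 705*D + (2*216 + I*√15)*o = 705*D + (432 + I*√15)*o = 705*D + o*(432 + I*√15))
v(526, 257) + 343216 = (705*526 + 257*(432 + I*√15)) + 343216 = (370830 + (111024 + 257*I*√15)) + 343216 = (481854 + 257*I*√15) + 343216 = 825070 + 257*I*√15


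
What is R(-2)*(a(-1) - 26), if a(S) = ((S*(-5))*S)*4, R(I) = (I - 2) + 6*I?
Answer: 736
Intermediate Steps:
R(I) = -2 + 7*I (R(I) = (-2 + I) + 6*I = -2 + 7*I)
a(S) = -20*S**2 (a(S) = ((-5*S)*S)*4 = -5*S**2*4 = -20*S**2)
R(-2)*(a(-1) - 26) = (-2 + 7*(-2))*(-20*(-1)**2 - 26) = (-2 - 14)*(-20*1 - 26) = -16*(-20 - 26) = -16*(-46) = 736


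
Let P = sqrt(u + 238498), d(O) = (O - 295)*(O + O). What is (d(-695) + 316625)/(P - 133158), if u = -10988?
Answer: -112699937775/8865412727 - 1692725*sqrt(227510)/17730825454 ≈ -12.758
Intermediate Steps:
d(O) = 2*O*(-295 + O) (d(O) = (-295 + O)*(2*O) = 2*O*(-295 + O))
P = sqrt(227510) (P = sqrt(-10988 + 238498) = sqrt(227510) ≈ 476.98)
(d(-695) + 316625)/(P - 133158) = (2*(-695)*(-295 - 695) + 316625)/(sqrt(227510) - 133158) = (2*(-695)*(-990) + 316625)/(-133158 + sqrt(227510)) = (1376100 + 316625)/(-133158 + sqrt(227510)) = 1692725/(-133158 + sqrt(227510))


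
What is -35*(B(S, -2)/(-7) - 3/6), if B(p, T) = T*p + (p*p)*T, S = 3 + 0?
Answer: -205/2 ≈ -102.50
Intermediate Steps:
S = 3
B(p, T) = T*p + T*p² (B(p, T) = T*p + p²*T = T*p + T*p²)
-35*(B(S, -2)/(-7) - 3/6) = -35*(-2*3*(1 + 3)/(-7) - 3/6) = -35*(-2*3*4*(-⅐) - 3*⅙) = -35*(-24*(-⅐) - ½) = -35*(24/7 - ½) = -35*41/14 = -205/2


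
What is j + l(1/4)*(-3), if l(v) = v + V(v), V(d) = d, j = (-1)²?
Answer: -½ ≈ -0.50000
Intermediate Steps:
j = 1
l(v) = 2*v (l(v) = v + v = 2*v)
j + l(1/4)*(-3) = 1 + (2/4)*(-3) = 1 + (2*(¼))*(-3) = 1 + (½)*(-3) = 1 - 3/2 = -½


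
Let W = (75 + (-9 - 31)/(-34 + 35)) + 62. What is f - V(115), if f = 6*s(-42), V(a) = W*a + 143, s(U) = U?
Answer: -11550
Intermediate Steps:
W = 97 (W = (75 - 40/1) + 62 = (75 - 40*1) + 62 = (75 - 40) + 62 = 35 + 62 = 97)
V(a) = 143 + 97*a (V(a) = 97*a + 143 = 143 + 97*a)
f = -252 (f = 6*(-42) = -252)
f - V(115) = -252 - (143 + 97*115) = -252 - (143 + 11155) = -252 - 1*11298 = -252 - 11298 = -11550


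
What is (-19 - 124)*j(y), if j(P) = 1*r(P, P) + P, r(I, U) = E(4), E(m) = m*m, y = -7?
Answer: -1287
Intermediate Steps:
E(m) = m²
r(I, U) = 16 (r(I, U) = 4² = 16)
j(P) = 16 + P (j(P) = 1*16 + P = 16 + P)
(-19 - 124)*j(y) = (-19 - 124)*(16 - 7) = -143*9 = -1287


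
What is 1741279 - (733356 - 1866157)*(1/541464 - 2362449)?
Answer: -1449056669808680879/541464 ≈ -2.6762e+12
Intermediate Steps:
1741279 - (733356 - 1866157)*(1/541464 - 2362449) = 1741279 - (-1132801)*(1/541464 - 2362449) = 1741279 - (-1132801)*(-1279181085335)/541464 = 1741279 - 1*1449057612648573335/541464 = 1741279 - 1449057612648573335/541464 = -1449056669808680879/541464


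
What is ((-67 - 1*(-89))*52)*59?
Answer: 67496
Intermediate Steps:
((-67 - 1*(-89))*52)*59 = ((-67 + 89)*52)*59 = (22*52)*59 = 1144*59 = 67496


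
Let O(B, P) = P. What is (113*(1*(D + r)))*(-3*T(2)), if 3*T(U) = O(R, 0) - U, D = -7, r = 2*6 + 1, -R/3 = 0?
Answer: 1356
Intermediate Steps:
R = 0 (R = -3*0 = 0)
r = 13 (r = 12 + 1 = 13)
T(U) = -U/3 (T(U) = (0 - U)/3 = (-U)/3 = -U/3)
(113*(1*(D + r)))*(-3*T(2)) = (113*(1*(-7 + 13)))*(-(-1)*2) = (113*(1*6))*(-3*(-⅔)) = (113*6)*2 = 678*2 = 1356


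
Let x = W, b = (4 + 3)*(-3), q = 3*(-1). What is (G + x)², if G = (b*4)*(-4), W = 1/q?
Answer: 1014049/9 ≈ 1.1267e+5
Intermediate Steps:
q = -3
b = -21 (b = 7*(-3) = -21)
W = -⅓ (W = 1/(-3) = -⅓ ≈ -0.33333)
x = -⅓ ≈ -0.33333
G = 336 (G = -21*4*(-4) = -84*(-4) = 336)
(G + x)² = (336 - ⅓)² = (1007/3)² = 1014049/9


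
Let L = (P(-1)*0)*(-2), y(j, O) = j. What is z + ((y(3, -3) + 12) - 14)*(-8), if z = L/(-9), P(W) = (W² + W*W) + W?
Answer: -8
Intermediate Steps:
P(W) = W + 2*W² (P(W) = (W² + W²) + W = 2*W² + W = W + 2*W²)
L = 0 (L = (-(1 + 2*(-1))*0)*(-2) = (-(1 - 2)*0)*(-2) = (-1*(-1)*0)*(-2) = (1*0)*(-2) = 0*(-2) = 0)
z = 0 (z = 0/(-9) = 0*(-⅑) = 0)
z + ((y(3, -3) + 12) - 14)*(-8) = 0 + ((3 + 12) - 14)*(-8) = 0 + (15 - 14)*(-8) = 0 + 1*(-8) = 0 - 8 = -8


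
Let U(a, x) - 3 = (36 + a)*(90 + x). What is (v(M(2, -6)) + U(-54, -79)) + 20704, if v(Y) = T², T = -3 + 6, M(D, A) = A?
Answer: 20518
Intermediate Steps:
T = 3
U(a, x) = 3 + (36 + a)*(90 + x)
v(Y) = 9 (v(Y) = 3² = 9)
(v(M(2, -6)) + U(-54, -79)) + 20704 = (9 + (3243 + 36*(-79) + 90*(-54) - 54*(-79))) + 20704 = (9 + (3243 - 2844 - 4860 + 4266)) + 20704 = (9 - 195) + 20704 = -186 + 20704 = 20518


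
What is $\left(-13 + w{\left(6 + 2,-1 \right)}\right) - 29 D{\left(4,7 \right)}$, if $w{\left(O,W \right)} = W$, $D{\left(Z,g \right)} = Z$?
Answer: $-130$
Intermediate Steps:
$\left(-13 + w{\left(6 + 2,-1 \right)}\right) - 29 D{\left(4,7 \right)} = \left(-13 - 1\right) - 116 = -14 - 116 = -130$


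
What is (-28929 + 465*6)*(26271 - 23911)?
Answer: -61688040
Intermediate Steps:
(-28929 + 465*6)*(26271 - 23911) = (-28929 + 2790)*2360 = -26139*2360 = -61688040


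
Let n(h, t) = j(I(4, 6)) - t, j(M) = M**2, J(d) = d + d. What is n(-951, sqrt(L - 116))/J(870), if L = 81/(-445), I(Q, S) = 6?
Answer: 3/145 - I*sqrt(23006945)/774300 ≈ 0.02069 - 0.0061947*I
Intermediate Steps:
J(d) = 2*d
L = -81/445 (L = 81*(-1/445) = -81/445 ≈ -0.18202)
n(h, t) = 36 - t (n(h, t) = 6**2 - t = 36 - t)
n(-951, sqrt(L - 116))/J(870) = (36 - sqrt(-81/445 - 116))/((2*870)) = (36 - sqrt(-51701/445))/1740 = (36 - I*sqrt(23006945)/445)*(1/1740) = 3/145 - I*sqrt(23006945)/774300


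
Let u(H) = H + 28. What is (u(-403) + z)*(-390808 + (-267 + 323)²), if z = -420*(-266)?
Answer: -43165338840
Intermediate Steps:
z = 111720
u(H) = 28 + H
(u(-403) + z)*(-390808 + (-267 + 323)²) = ((28 - 403) + 111720)*(-390808 + (-267 + 323)²) = (-375 + 111720)*(-390808 + 56²) = 111345*(-390808 + 3136) = 111345*(-387672) = -43165338840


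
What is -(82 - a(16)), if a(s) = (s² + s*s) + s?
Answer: 446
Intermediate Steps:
a(s) = s + 2*s² (a(s) = (s² + s²) + s = 2*s² + s = s + 2*s²)
-(82 - a(16)) = -(82 - 16*(1 + 2*16)) = -(82 - 16*(1 + 32)) = -(82 - 16*33) = -(82 - 1*528) = -(82 - 528) = -1*(-446) = 446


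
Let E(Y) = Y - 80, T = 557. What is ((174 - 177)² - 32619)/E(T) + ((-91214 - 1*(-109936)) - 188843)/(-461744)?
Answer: -4992108041/73417296 ≈ -67.996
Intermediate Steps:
E(Y) = -80 + Y
((174 - 177)² - 32619)/E(T) + ((-91214 - 1*(-109936)) - 188843)/(-461744) = ((174 - 177)² - 32619)/(-80 + 557) + ((-91214 - 1*(-109936)) - 188843)/(-461744) = ((-3)² - 32619)/477 + ((-91214 + 109936) - 188843)*(-1/461744) = (9 - 32619)*(1/477) + (18722 - 188843)*(-1/461744) = -32610*1/477 - 170121*(-1/461744) = -10870/159 + 170121/461744 = -4992108041/73417296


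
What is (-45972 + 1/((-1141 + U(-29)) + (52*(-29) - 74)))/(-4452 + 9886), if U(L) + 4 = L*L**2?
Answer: -1246576753/147348344 ≈ -8.4601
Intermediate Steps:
U(L) = -4 + L**3 (U(L) = -4 + L*L**2 = -4 + L**3)
(-45972 + 1/((-1141 + U(-29)) + (52*(-29) - 74)))/(-4452 + 9886) = (-45972 + 1/((-1141 + (-4 + (-29)**3)) + (52*(-29) - 74)))/(-4452 + 9886) = (-45972 + 1/((-1141 + (-4 - 24389)) + (-1508 - 74)))/5434 = (-45972 + 1/((-1141 - 24393) - 1582))*(1/5434) = (-45972 + 1/(-25534 - 1582))*(1/5434) = (-45972 + 1/(-27116))*(1/5434) = (-45972 - 1/27116)*(1/5434) = -1246576753/27116*1/5434 = -1246576753/147348344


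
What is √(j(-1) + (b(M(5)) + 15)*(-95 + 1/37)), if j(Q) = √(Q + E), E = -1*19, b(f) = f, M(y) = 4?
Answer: √(-2470342 + 2738*I*√5)/37 ≈ 0.052639 + 42.479*I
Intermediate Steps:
E = -19
j(Q) = √(-19 + Q) (j(Q) = √(Q - 19) = √(-19 + Q))
√(j(-1) + (b(M(5)) + 15)*(-95 + 1/37)) = √(√(-19 - 1) + (4 + 15)*(-95 + 1/37)) = √(√(-20) + 19*(-95 + 1/37)) = √(2*I*√5 + 19*(-3514/37)) = √(2*I*√5 - 66766/37) = √(-66766/37 + 2*I*√5)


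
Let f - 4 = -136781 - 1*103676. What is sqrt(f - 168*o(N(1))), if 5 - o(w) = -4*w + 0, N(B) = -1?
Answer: I*sqrt(240621) ≈ 490.53*I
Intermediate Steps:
o(w) = 5 + 4*w (o(w) = 5 - (-4*w + 0) = 5 - (-4)*w = 5 + 4*w)
f = -240453 (f = 4 + (-136781 - 1*103676) = 4 + (-136781 - 103676) = 4 - 240457 = -240453)
sqrt(f - 168*o(N(1))) = sqrt(-240453 - 168*(5 + 4*(-1))) = sqrt(-240453 - 168*(5 - 4)) = sqrt(-240453 - 168*1) = sqrt(-240453 - 168) = sqrt(-240621) = I*sqrt(240621)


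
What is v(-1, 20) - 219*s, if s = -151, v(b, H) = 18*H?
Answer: 33429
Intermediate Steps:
v(-1, 20) - 219*s = 18*20 - 219*(-151) = 360 + 33069 = 33429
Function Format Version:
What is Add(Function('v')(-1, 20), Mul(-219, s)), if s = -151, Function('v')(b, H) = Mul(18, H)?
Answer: 33429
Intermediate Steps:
Add(Function('v')(-1, 20), Mul(-219, s)) = Add(Mul(18, 20), Mul(-219, -151)) = Add(360, 33069) = 33429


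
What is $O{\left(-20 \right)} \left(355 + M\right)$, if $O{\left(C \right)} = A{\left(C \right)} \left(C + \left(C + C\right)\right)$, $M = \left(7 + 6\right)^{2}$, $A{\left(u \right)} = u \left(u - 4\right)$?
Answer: $-15091200$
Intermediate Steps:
$A{\left(u \right)} = u \left(-4 + u\right)$
$M = 169$ ($M = 13^{2} = 169$)
$O{\left(C \right)} = 3 C^{2} \left(-4 + C\right)$ ($O{\left(C \right)} = C \left(-4 + C\right) \left(C + \left(C + C\right)\right) = C \left(-4 + C\right) \left(C + 2 C\right) = C \left(-4 + C\right) 3 C = 3 C^{2} \left(-4 + C\right)$)
$O{\left(-20 \right)} \left(355 + M\right) = 3 \left(-20\right)^{2} \left(-4 - 20\right) \left(355 + 169\right) = 3 \cdot 400 \left(-24\right) 524 = \left(-28800\right) 524 = -15091200$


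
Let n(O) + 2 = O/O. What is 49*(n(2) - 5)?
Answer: -294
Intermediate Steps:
n(O) = -1 (n(O) = -2 + O/O = -2 + 1 = -1)
49*(n(2) - 5) = 49*(-1 - 5) = 49*(-6) = -294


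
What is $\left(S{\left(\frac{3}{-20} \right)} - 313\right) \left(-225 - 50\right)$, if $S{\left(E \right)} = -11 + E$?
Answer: $\frac{356565}{4} \approx 89141.0$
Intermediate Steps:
$\left(S{\left(\frac{3}{-20} \right)} - 313\right) \left(-225 - 50\right) = \left(\left(-11 + \frac{3}{-20}\right) - 313\right) \left(-225 - 50\right) = \left(\left(-11 + 3 \left(- \frac{1}{20}\right)\right) - 313\right) \left(-275\right) = \left(\left(-11 - \frac{3}{20}\right) - 313\right) \left(-275\right) = \left(- \frac{223}{20} - 313\right) \left(-275\right) = \left(- \frac{6483}{20}\right) \left(-275\right) = \frac{356565}{4}$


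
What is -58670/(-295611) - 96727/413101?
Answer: -4356929527/122117199711 ≈ -0.035678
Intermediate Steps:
-58670/(-295611) - 96727/413101 = -58670*(-1/295611) - 96727*1/413101 = 58670/295611 - 96727/413101 = -4356929527/122117199711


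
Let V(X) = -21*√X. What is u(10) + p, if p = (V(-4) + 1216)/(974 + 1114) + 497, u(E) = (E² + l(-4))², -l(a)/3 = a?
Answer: 3403853/261 - 7*I/348 ≈ 13042.0 - 0.020115*I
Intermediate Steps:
l(a) = -3*a
u(E) = (12 + E²)² (u(E) = (E² - 3*(-4))² = (E² + 12)² = (12 + E²)²)
p = 129869/261 - 7*I/348 (p = (-42*I + 1216)/(974 + 1114) + 497 = (-42*I + 1216)/2088 + 497 = (-42*I + 1216)*(1/2088) + 497 = (1216 - 42*I)*(1/2088) + 497 = (152/261 - 7*I/348) + 497 = 129869/261 - 7*I/348 ≈ 497.58 - 0.020115*I)
u(10) + p = (12 + 10²)² + (129869/261 - 7*I/348) = (12 + 100)² + (129869/261 - 7*I/348) = 112² + (129869/261 - 7*I/348) = 12544 + (129869/261 - 7*I/348) = 3403853/261 - 7*I/348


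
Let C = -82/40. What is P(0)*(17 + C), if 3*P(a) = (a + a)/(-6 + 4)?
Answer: 0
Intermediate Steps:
C = -41/20 (C = -82*1/40 = -41/20 ≈ -2.0500)
P(a) = -a/3 (P(a) = ((a + a)/(-6 + 4))/3 = ((2*a)/(-2))/3 = ((2*a)*(-½))/3 = (-a)/3 = -a/3)
P(0)*(17 + C) = (-⅓*0)*(17 - 41/20) = 0*(299/20) = 0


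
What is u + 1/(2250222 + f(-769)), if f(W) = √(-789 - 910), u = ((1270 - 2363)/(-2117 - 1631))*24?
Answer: 33206428884804528/4744498610771071 - I*√1699/5063499050983 ≈ 6.9989 - 8.1404e-12*I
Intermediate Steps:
u = 6558/937 (u = -1093/(-3748)*24 = -1093*(-1/3748)*24 = (1093/3748)*24 = 6558/937 ≈ 6.9989)
f(W) = I*√1699 (f(W) = √(-1699) = I*√1699)
u + 1/(2250222 + f(-769)) = 6558/937 + 1/(2250222 + I*√1699)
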